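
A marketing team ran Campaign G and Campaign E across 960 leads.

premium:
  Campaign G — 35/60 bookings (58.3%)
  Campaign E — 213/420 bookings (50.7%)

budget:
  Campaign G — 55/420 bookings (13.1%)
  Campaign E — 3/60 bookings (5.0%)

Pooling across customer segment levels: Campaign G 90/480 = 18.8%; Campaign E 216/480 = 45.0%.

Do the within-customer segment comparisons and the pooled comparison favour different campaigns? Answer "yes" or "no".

Within each customer segment level (premium 58.3% vs 50.7%; budget 13.1% vs 5.0%), Campaign G has the higher rate every time. Pooled: 18.8% vs 45.0% — Campaign E has the higher rate overall. The two comparisons disagree.

yes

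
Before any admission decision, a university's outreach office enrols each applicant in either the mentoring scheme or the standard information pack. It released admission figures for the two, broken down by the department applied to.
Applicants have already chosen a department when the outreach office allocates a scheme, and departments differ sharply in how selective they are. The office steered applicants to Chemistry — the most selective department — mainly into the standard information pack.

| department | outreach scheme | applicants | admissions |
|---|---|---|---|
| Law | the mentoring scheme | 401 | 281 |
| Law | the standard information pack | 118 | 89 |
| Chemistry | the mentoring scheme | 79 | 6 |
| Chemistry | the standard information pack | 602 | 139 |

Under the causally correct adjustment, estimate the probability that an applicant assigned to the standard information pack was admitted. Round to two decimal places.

Department satisfies the back-door criterion: it is not a descendant of the outreach scheme, and it blocks the spurious path from outreach scheme to outcome. Adjusting for it (i.e., using the within-department rates) gives the causal effect.
Standardising the standard information pack to the population department mix: 0.432·89/118 + 0.568·139/602 = 0.457.

0.46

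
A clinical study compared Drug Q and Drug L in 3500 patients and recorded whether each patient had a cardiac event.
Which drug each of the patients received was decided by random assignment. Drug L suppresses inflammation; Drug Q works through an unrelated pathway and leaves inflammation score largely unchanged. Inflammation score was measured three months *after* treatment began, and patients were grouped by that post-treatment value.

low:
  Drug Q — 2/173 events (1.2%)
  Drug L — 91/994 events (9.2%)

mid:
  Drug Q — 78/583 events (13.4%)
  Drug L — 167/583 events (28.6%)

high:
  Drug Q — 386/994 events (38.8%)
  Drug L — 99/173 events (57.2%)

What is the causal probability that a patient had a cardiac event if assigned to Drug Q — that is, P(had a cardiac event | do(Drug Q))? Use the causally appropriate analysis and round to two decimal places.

Within every inflammation score level Drug Q has the lower rate, yet pooled Drug L does — Simpson's reversal.
Inflammation score is downstream of the drug. One should not condition on a consequence of treatment, so the overall rates are the right comparison.
So P(outcome | do(Drug Q)) is just the pooled rate for Drug Q: 466/1750 = 0.266.

0.27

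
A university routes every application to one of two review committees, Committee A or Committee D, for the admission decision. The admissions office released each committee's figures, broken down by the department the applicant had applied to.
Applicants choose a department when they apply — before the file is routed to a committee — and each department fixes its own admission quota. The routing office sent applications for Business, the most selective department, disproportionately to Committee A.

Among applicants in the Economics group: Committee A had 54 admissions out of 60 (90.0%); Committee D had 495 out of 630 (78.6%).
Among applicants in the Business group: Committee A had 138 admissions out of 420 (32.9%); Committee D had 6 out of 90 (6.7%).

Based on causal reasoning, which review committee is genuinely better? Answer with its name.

The department-specific comparison favours Committee A throughout, but the pooled figures favour Committee D. The question is whether to condition on department.
Here department is a common cause — it drives both which review committee a case falls under and the outcome. The crude comparison mixes populations; the stratum-specific rates are the causally relevant ones.
Within each level — Economics: 90.0% vs 78.6%; Business: 32.9% vs 6.7% — Committee A is higher every time.

Committee A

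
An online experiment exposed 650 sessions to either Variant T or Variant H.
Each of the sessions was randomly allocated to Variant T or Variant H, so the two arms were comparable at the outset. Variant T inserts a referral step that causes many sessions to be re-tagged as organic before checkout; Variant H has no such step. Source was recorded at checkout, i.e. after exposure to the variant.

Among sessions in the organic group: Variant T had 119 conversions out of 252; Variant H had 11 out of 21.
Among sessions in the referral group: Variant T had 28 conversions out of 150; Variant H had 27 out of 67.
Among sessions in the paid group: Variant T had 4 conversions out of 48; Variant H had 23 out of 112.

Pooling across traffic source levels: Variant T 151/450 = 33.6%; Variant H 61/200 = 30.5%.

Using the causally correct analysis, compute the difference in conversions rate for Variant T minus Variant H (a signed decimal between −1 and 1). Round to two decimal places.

Traffic source is downstream of the variant. One should not condition on a consequence of treatment, so the overall rates are the right comparison.
The causal difference is the pooled difference: 0.336 − 0.305 = +0.031.

+0.03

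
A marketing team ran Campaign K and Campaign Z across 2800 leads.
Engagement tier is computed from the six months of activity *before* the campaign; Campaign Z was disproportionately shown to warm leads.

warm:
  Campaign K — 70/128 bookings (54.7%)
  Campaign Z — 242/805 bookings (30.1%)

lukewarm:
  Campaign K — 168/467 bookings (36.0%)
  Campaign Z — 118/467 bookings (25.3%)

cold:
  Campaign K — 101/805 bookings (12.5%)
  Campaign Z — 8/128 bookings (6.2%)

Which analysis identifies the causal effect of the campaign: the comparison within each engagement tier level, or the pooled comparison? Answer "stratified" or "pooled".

stratified

Within every engagement tier level Campaign K has the higher rate, yet pooled Campaign Z does — Simpson's reversal.
Engagement tier is set before the campaign has any effect — it is not caused by the campaign — and it independently drives the outcome. That makes it a confounder, so the causal comparison is within engagement tier levels.
Within each level — warm: 54.7% vs 30.1%; lukewarm: 36.0% vs 25.3%; cold: 12.5% vs 6.2% — Campaign K is higher every time.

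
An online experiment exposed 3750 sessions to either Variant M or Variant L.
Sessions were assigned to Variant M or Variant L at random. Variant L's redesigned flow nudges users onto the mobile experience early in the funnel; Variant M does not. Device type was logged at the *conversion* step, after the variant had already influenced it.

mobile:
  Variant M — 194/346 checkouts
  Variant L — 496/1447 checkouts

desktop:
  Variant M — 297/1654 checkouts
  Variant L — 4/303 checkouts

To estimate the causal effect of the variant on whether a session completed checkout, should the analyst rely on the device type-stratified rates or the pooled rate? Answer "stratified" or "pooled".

Stratifying would compare variants among sessions the variants themselves sorted into device type groups — a form of selection on an intermediate. The unconditioned pooled rates give the total causal effect.
Pooled: Variant M 24.6% vs Variant L 28.6%; Variant L is higher overall.

pooled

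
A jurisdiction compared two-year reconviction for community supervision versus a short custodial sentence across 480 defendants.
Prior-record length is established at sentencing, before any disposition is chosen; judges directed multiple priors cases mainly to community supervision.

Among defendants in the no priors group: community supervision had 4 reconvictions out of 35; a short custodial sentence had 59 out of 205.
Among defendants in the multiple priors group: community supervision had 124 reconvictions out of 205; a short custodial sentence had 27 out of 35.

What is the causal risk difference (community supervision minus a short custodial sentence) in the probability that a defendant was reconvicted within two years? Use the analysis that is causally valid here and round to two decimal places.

-0.17

Within every prior-record length level community supervision has the lower rate, yet pooled a short custodial sentence does — Simpson's reversal.
The imbalance in prior-record length arose from how defendants were allocated, not from anything the disposition did; and prior-record length independently affects the outcome. The pooled gap is confounded — condition on prior-record length.
Adjusting over the population distribution of prior-record length: 0.500·(0.114−0.288) + 0.500·(0.605−0.771) = -0.170.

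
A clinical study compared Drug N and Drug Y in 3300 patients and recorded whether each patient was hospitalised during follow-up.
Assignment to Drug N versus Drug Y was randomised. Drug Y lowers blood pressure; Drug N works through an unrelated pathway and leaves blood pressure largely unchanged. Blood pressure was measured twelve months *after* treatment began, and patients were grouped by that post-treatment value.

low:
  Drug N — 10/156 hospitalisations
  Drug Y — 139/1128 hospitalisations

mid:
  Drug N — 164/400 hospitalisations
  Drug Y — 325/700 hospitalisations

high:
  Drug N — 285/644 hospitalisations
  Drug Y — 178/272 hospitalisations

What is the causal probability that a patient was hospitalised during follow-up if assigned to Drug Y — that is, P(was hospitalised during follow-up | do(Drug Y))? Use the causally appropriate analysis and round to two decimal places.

0.31

Because the drug influences blood pressure, blood pressure is a post-treatment mediator, not a confounder. Stratifying on it would bias the estimate; the causal effect is the crude pooled difference.
So P(outcome | do(Drug Y)) is just the pooled rate for Drug Y: 642/2100 = 0.306.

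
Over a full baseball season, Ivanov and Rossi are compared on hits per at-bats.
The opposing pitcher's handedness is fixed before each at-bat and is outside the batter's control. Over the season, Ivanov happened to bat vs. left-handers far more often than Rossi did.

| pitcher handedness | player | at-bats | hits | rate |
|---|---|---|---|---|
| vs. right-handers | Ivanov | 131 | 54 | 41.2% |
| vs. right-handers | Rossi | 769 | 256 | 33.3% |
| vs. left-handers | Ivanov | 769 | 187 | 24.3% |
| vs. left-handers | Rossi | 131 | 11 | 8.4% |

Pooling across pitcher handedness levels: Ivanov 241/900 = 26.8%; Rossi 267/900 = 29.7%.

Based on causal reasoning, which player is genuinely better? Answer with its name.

Pitcher handedness is set before the player has any effect — it is not caused by the player — and it independently drives the outcome. That makes it a confounder, so the causal comparison is within pitcher handedness levels.
Within each level — vs. right-handers: 41.2% vs 33.3%; vs. left-handers: 24.3% vs 8.4% — Ivanov is higher every time.

Ivanov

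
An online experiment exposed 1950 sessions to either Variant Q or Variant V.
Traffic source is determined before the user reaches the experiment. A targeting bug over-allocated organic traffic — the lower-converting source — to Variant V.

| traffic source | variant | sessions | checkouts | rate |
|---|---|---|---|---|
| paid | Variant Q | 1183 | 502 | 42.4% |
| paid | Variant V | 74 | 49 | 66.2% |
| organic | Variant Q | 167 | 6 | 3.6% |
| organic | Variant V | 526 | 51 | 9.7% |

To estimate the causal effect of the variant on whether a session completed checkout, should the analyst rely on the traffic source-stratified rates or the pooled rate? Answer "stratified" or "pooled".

Here traffic source is a common cause — it drives both which variant a case falls under and the outcome. The crude comparison mixes populations; the stratum-specific rates are the causally relevant ones.
Within each level — paid: 42.4% vs 66.2%; organic: 3.6% vs 9.7% — Variant V is higher every time.

stratified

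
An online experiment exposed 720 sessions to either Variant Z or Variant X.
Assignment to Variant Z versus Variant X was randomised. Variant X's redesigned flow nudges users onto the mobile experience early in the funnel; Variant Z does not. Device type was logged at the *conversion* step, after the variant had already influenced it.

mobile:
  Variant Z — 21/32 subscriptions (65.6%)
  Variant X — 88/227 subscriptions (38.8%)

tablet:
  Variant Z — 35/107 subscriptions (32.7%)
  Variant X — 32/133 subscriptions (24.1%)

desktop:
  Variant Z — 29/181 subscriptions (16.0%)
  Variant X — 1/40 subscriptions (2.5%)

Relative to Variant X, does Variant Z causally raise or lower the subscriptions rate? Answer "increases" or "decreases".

decreases

The stratified and pooled comparisons disagree (Variant Z wins within each device type; Variant X wins overall), so the answer turns on the causal role of device type.
Device type lies on the pathway variant → device type → outcome, so adjusting for it blocks the indirect effect. For the total causal effect of variant, use the unadjusted pooled rates.
Pooled: Variant Z 26.6% vs Variant X 30.2%; Variant X is higher overall.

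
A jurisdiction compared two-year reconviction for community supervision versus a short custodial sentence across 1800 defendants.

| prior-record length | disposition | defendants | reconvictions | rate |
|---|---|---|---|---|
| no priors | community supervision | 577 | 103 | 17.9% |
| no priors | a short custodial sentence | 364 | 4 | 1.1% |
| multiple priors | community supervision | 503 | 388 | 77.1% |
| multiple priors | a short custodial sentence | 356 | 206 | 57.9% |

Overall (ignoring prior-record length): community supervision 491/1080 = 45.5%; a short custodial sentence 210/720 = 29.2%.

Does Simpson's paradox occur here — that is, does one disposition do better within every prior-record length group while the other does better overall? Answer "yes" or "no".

Within each prior-record length level (no priors 17.9% vs 1.1%; multiple priors 77.1% vs 57.9%), a short custodial sentence has the lower rate every time. Pooled: 45.5% vs 29.2% — a short custodial sentence has the lower rate overall. They agree.

no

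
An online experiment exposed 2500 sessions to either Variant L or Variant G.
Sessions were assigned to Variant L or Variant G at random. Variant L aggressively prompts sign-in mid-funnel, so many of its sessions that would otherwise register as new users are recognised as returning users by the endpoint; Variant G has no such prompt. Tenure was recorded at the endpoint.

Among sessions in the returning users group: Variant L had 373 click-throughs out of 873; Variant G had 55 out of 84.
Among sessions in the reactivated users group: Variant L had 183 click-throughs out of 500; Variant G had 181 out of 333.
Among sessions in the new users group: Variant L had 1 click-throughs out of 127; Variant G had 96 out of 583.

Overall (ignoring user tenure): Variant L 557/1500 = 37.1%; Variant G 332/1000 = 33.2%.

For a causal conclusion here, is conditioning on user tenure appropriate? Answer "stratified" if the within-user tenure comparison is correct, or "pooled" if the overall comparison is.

pooled

User tenure here is a post-treatment variable shaped by the variant; conditioning on it would introduce bias rather than remove it. The overall comparison is the causal one.
Pooled: Variant L 37.1% vs Variant G 33.2%; Variant L is higher overall.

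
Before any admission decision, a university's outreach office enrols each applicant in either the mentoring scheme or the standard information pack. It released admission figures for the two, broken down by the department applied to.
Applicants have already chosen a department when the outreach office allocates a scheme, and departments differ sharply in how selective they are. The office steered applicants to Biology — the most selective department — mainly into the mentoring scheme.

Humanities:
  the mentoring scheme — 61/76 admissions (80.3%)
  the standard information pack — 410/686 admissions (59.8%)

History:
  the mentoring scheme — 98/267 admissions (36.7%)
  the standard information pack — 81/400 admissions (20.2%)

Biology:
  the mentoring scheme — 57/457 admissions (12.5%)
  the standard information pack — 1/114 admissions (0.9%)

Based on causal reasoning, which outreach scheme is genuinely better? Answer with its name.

Within every department level the mentoring scheme has the higher rate, yet pooled the standard information pack does — Simpson's reversal.
Department satisfies the back-door criterion: it is not a descendant of the outreach scheme, and it blocks the spurious path from outreach scheme to outcome. Adjusting for it (i.e., using the within-department rates) gives the causal effect.
Within each level — Humanities: 80.3% vs 59.8%; History: 36.7% vs 20.2%; Biology: 12.5% vs 0.9% — the mentoring scheme is higher every time.

the mentoring scheme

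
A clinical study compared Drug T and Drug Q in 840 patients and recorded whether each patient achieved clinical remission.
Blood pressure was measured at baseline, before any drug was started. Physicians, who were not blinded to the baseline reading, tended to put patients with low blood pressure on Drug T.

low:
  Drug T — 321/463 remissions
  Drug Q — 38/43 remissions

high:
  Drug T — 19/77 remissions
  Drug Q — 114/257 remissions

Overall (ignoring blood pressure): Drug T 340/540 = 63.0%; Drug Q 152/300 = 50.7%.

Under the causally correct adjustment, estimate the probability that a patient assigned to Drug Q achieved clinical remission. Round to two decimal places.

Here blood pressure is a common cause — it drives both which drug a case falls under and the outcome. The crude comparison mixes populations; the stratum-specific rates are the causally relevant ones.
Standardising Drug Q to the population blood pressure mix: 0.602·38/43 + 0.398·114/257 = 0.709.

0.71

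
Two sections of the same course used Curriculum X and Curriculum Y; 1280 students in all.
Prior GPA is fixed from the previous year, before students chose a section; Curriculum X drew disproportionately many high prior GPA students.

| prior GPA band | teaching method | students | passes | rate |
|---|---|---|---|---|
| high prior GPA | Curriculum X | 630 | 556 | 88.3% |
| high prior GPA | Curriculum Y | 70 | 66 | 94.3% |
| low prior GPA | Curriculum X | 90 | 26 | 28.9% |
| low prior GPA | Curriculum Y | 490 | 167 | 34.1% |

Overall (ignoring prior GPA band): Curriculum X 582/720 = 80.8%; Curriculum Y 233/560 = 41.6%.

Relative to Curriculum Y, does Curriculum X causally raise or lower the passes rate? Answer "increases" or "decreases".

Within every prior GPA band level Curriculum Y has the higher rate, yet pooled Curriculum X does — Simpson's reversal.
Since prior GPA band is a pre-existing factor (not a product of the teaching method) and it affects the outcome on its own, it is a confounder. The stratified rates, not the pooled rate, identify the causal effect.
Within each level — high prior GPA: 88.3% vs 94.3%; low prior GPA: 28.9% vs 34.1% — Curriculum Y is higher every time.

decreases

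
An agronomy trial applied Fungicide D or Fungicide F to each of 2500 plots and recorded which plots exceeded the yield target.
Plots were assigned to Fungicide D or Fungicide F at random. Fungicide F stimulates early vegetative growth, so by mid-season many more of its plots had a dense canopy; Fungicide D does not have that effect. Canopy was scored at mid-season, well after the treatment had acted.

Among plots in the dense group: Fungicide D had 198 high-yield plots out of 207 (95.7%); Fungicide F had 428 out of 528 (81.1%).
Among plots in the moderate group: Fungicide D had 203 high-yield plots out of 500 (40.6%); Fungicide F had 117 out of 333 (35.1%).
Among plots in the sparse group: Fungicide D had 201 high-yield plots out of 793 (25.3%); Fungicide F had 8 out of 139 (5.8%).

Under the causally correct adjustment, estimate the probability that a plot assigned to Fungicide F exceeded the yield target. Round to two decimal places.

0.55

Within every mid-season canopy level Fungicide D has the higher rate, yet pooled Fungicide F does — Simpson's reversal.
Stratifying would compare fungicides among plots the fungicides themselves sorted into mid-season canopy groups — a form of selection on an intermediate. The unconditioned pooled rates give the total causal effect.
So P(outcome | do(Fungicide F)) is just the pooled rate for Fungicide F: 553/1000 = 0.553.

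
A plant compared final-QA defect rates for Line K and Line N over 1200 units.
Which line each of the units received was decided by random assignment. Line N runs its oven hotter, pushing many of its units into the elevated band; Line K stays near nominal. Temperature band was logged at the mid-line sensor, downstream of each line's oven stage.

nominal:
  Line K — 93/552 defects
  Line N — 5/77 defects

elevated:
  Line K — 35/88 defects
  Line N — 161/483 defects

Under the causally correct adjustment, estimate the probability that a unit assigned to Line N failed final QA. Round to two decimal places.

Within every in-process temperature band level Line N has the lower rate, yet pooled Line K does — Simpson's reversal.
In-process temperature band is recorded after the line and is itself shifted by it — it sits on the causal path from line to outcome. Conditioning on a mediator would strip out part of the effect we want; the pooled comparison gives the total causal effect.
So P(outcome | do(Line N)) is just the pooled rate for Line N: 166/560 = 0.296.

0.30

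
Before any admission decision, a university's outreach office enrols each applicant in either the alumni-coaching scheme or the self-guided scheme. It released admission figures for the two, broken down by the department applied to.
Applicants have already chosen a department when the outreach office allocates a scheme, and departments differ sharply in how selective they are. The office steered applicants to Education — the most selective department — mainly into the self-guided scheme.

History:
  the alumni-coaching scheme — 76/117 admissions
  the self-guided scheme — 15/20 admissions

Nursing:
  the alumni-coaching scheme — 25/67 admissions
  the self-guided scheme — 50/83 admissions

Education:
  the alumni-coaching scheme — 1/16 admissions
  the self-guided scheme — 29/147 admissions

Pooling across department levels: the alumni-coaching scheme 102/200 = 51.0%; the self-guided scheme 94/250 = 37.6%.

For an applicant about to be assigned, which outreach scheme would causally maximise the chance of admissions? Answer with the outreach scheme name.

the self-guided scheme

Department satisfies the back-door criterion: it is not a descendant of the outreach scheme, and it blocks the spurious path from outreach scheme to outcome. Adjusting for it (i.e., using the within-department rates) gives the causal effect.
Within each level — History: 65.0% vs 75.0%; Nursing: 37.3% vs 60.2%; Education: 6.2% vs 19.7% — the self-guided scheme is higher every time.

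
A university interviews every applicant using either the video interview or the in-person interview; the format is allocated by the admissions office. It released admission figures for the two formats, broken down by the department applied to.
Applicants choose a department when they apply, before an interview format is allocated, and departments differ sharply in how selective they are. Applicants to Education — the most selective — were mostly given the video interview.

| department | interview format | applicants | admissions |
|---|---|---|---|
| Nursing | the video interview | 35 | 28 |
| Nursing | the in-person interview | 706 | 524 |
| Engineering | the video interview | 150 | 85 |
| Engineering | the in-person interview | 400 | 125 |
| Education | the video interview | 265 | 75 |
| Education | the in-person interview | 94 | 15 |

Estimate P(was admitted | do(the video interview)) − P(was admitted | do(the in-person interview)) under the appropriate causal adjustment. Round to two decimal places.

Within every department level the video interview has the higher rate, yet pooled the in-person interview does — Simpson's reversal.
Department differs across interview formats for reasons unrelated to any effect of the interview format itself, and it separately predicts the outcome — a classic confounder. We must compare within department levels.
Adjusting over the population distribution of department: 0.449·(0.800−0.742) + 0.333·(0.567−0.312) + 0.218·(0.283−0.160) = +0.138.

+0.14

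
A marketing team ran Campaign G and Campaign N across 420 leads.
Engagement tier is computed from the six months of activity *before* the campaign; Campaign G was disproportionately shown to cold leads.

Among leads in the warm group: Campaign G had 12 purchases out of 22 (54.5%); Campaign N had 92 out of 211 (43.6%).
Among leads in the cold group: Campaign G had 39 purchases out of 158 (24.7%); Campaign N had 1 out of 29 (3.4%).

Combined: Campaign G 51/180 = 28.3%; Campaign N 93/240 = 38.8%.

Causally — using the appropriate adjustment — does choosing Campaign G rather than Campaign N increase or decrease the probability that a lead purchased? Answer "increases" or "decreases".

Engagement tier differs across campaigns for reasons unrelated to any effect of the campaign itself, and it separately predicts the outcome — a classic confounder. We must compare within engagement tier levels.
Within each level — warm: 54.5% vs 43.6%; cold: 24.7% vs 3.4% — Campaign G is higher every time.

increases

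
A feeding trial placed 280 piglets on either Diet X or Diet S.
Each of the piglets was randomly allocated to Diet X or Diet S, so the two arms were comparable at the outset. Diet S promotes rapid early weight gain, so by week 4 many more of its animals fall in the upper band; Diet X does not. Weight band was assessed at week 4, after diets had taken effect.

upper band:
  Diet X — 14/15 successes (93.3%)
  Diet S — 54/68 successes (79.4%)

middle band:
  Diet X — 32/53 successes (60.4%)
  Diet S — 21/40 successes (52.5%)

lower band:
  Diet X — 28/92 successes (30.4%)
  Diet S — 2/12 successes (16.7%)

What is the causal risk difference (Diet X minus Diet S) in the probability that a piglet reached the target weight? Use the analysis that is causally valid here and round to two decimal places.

The week-4 weight band-specific comparison favours Diet X throughout, but the pooled figures favour Diet S. The question is whether to condition on week-4 weight band.
Stratifying would compare diets among piglets the diets themselves sorted into week-4 weight band groups — a form of selection on an intermediate. The unconditioned pooled rates give the total causal effect.
The causal difference is the pooled difference: 0.463 − 0.642 = -0.179.

-0.18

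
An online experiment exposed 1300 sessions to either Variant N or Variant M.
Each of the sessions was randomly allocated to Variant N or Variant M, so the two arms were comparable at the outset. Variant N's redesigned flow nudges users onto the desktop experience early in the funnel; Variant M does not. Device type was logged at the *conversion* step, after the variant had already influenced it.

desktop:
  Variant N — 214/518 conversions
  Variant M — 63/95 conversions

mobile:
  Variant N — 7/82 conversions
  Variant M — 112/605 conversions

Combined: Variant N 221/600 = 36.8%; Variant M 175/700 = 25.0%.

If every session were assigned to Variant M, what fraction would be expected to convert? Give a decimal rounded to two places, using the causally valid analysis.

0.25

The stratified and pooled comparisons disagree (Variant M wins within each device type; Variant N wins overall), so the answer turns on the causal role of device type.
Stratifying would compare variants among sessions the variants themselves sorted into device type groups — a form of selection on an intermediate. The unconditioned pooled rates give the total causal effect.
So P(outcome | do(Variant M)) is just the pooled rate for Variant M: 175/700 = 0.250.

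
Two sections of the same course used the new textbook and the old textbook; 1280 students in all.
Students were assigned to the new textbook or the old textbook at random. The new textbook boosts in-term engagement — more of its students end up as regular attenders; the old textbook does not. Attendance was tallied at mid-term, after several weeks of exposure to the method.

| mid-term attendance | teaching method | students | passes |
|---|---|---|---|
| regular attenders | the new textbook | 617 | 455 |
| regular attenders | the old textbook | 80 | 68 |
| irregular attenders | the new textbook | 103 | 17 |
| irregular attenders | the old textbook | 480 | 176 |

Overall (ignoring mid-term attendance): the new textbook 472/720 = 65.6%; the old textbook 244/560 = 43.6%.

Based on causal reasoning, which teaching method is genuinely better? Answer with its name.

the new textbook

Within every mid-term attendance level the old textbook has the higher rate, yet pooled the new textbook does — Simpson's reversal.
Mid-term attendance is downstream of the teaching method. One should not condition on a consequence of treatment, so the overall rates are the right comparison.
Pooled: the new textbook 65.6% vs the old textbook 43.6%; the new textbook is higher overall.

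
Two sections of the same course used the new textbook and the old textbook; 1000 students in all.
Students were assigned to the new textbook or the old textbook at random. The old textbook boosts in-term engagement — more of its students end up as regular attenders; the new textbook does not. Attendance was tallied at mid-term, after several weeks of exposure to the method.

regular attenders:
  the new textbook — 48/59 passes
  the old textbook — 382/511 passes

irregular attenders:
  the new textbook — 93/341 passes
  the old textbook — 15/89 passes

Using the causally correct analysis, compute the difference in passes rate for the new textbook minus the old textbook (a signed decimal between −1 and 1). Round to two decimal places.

-0.31

The mid-term attendance-specific comparison favours the new textbook throughout, but the pooled figures favour the old textbook. The question is whether to condition on mid-term attendance.
The distribution of mid-term attendance is itself part of what the teaching method does — it is an intermediate outcome. Holding it fixed would remove that part of the effect; the total effect is the pooled difference.
The causal difference is the pooled difference: 0.352 − 0.662 = -0.309.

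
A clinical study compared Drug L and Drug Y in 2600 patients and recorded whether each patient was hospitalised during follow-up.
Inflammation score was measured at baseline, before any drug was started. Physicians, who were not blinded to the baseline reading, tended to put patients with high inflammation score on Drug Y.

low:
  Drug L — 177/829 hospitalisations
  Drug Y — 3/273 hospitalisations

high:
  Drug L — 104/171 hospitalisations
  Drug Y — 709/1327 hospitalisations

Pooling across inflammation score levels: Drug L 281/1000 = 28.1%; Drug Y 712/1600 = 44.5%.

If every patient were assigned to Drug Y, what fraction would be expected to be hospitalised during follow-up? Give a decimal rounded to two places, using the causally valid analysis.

Within every inflammation score level Drug Y has the lower rate, yet pooled Drug L does — Simpson's reversal.
Since inflammation score is a pre-existing factor (not a product of the drug) and it affects the outcome on its own, it is a confounder. The stratified rates, not the pooled rate, identify the causal effect.
Standardising Drug Y to the population inflammation score mix: 0.424·3/273 + 0.576·709/1327 = 0.312.

0.31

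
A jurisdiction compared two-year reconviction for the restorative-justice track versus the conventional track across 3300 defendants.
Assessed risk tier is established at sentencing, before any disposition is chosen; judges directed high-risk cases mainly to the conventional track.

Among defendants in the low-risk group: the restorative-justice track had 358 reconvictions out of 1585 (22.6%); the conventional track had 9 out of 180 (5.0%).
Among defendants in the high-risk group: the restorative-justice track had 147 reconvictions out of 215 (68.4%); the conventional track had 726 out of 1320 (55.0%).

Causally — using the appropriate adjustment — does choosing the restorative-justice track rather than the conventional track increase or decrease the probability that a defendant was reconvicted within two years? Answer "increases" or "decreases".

Assessed risk tier satisfies the back-door criterion: it is not a descendant of the disposition, and it blocks the spurious path from disposition to outcome. Adjusting for it (i.e., using the within-assessed risk tier rates) gives the causal effect.
Within each level — low-risk: 22.6% vs 5.0%; high-risk: 68.4% vs 55.0% — the conventional track is lower every time.

increases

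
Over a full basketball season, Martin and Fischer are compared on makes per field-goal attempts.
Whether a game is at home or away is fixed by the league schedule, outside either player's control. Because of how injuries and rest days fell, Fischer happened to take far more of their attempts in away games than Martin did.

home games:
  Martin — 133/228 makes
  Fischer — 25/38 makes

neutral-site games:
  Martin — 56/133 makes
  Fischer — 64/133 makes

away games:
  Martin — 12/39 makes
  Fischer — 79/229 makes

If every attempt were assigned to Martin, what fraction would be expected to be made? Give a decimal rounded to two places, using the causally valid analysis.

The stratified and pooled comparisons disagree (Fischer wins within each game venue; Martin wins overall), so the answer turns on the causal role of game venue.
Here game venue is a common cause — it drives both which player a case falls under and the outcome. The crude comparison mixes populations; the stratum-specific rates are the causally relevant ones.
Standardising Martin to the population game venue mix: 0.333·133/228 + 0.333·56/133 + 0.335·12/39 = 0.437.

0.44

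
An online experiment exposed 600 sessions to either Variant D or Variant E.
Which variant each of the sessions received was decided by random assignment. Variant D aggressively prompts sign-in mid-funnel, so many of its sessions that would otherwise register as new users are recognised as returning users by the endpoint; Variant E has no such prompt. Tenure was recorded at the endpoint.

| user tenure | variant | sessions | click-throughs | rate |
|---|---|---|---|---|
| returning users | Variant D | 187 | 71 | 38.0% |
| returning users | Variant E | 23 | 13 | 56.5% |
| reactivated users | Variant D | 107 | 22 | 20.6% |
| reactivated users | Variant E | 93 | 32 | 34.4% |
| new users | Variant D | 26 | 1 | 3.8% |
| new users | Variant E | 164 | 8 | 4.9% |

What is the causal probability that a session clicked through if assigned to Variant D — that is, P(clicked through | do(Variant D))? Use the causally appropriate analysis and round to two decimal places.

The distribution of user tenure is itself part of what the variant does — it is an intermediate outcome. Holding it fixed would remove that part of the effect; the total effect is the pooled difference.
So P(outcome | do(Variant D)) is just the pooled rate for Variant D: 94/320 = 0.294.

0.29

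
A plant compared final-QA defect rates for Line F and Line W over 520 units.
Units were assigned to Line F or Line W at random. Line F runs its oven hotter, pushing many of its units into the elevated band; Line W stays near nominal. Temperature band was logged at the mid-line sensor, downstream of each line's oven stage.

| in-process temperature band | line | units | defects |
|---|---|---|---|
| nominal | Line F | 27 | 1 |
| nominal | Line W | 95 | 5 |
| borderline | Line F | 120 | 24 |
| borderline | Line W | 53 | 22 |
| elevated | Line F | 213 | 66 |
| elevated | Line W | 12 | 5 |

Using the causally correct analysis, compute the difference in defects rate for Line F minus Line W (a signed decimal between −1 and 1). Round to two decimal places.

+0.05

The stratified and pooled comparisons disagree (Line F wins within each in-process temperature band; Line W wins overall), so the answer turns on the causal role of in-process temperature band.
In-process temperature band is recorded after the line and is itself shifted by it — it sits on the causal path from line to outcome. Conditioning on a mediator would strip out part of the effect we want; the pooled comparison gives the total causal effect.
The causal difference is the pooled difference: 0.253 − 0.200 = +0.053.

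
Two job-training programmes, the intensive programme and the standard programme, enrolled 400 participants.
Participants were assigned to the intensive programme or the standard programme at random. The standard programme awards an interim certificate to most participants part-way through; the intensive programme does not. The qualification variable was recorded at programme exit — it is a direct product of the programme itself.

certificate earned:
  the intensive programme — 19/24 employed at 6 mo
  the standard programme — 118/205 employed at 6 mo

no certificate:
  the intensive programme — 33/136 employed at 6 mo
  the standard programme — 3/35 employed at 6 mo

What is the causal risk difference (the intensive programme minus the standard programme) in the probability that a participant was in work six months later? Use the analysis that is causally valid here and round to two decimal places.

-0.18

Because the programme influences qualification attained during the programme, qualification attained during the programme is a post-treatment mediator, not a confounder. Stratifying on it would bias the estimate; the causal effect is the crude pooled difference.
The causal difference is the pooled difference: 0.325 − 0.504 = -0.179.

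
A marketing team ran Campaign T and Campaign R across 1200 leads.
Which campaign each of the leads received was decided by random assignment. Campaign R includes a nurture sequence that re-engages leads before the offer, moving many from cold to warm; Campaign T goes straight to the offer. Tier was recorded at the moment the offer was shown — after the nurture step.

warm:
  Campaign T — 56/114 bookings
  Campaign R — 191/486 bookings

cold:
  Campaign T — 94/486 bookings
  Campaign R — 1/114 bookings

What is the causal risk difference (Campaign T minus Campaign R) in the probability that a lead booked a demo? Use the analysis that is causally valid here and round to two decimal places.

Within every engagement tier level Campaign T has the higher rate, yet pooled Campaign R does — Simpson's reversal.
The distribution of engagement tier is itself part of what the campaign does — it is an intermediate outcome. Holding it fixed would remove that part of the effect; the total effect is the pooled difference.
The causal difference is the pooled difference: 0.250 − 0.320 = -0.070.

-0.07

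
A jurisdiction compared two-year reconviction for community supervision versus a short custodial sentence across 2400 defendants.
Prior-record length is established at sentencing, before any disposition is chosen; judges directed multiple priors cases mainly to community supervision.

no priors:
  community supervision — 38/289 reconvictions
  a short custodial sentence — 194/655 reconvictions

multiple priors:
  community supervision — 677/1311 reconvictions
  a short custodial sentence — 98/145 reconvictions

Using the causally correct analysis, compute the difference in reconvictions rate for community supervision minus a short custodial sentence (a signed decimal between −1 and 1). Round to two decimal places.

Here prior-record length is a common cause — it drives both which disposition a case falls under and the outcome. The crude comparison mixes populations; the stratum-specific rates are the causally relevant ones.
Adjusting over the population distribution of prior-record length: 0.393·(0.131−0.296) + 0.607·(0.516−0.676) = -0.162.

-0.16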